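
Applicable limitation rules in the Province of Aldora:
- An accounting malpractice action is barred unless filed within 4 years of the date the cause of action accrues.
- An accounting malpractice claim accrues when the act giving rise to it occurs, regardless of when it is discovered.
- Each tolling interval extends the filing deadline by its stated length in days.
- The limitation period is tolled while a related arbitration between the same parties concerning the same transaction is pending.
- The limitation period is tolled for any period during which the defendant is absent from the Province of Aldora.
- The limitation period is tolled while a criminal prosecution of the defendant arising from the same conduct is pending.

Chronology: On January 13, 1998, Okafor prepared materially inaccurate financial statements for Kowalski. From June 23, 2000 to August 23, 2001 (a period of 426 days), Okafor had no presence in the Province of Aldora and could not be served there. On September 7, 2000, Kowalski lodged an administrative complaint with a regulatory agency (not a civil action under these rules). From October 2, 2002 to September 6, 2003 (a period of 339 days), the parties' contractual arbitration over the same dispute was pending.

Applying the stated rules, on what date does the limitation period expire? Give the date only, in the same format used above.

February 17, 2004

The claim accrued on January 13, 1998, when the wrongful act occurred.
Adding the 4 years base period to January 13, 1998 gives a deadline of January 13, 2002, before any tolling.
The period was tolled for 426 days by the defendant's absence from the jurisdiction (June 23, 2000 to August 23, 2001), pushing the deadline to March 15, 2003.
The pending related arbitration from October 2, 2002 to September 6, 2003 tolled the period for 339 days, extending the deadline to February 17, 2004.
Nothing else in the chronology tolls or restarts the period.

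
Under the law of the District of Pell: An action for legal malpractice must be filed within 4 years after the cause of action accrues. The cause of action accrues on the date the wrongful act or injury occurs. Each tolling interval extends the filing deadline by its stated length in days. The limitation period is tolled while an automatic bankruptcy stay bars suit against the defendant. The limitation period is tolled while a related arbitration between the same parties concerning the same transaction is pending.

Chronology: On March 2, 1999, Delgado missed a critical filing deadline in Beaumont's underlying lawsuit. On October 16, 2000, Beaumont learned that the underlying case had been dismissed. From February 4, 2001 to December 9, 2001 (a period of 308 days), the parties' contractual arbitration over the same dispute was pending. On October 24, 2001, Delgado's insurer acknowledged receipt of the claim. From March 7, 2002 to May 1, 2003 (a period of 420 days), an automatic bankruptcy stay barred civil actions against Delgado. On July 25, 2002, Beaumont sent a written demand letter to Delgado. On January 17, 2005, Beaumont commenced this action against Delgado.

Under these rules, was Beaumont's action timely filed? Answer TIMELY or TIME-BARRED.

Accrual is governed by the date of the act, so the period began to run on March 2, 1999; the later discovery on October 16, 2000 is irrelevant under the stated rule.
The untolled deadline — 4 years after March 2, 1999 — is March 2, 2003.
Because the pending related arbitration ran from February 4, 2001 to December 9, 2001, the deadline is extended by 308 days to January 4, 2004.
The period was tolled for 420 days by the automatic bankruptcy stay (March 7, 2002 to May 1, 2003), pushing the deadline to February 27, 2005.
Nothing else in the chronology tolls or restarts the period.
The January 17, 2005 filing precedes the February 27, 2005 deadline; the claim is timely.

TIMELY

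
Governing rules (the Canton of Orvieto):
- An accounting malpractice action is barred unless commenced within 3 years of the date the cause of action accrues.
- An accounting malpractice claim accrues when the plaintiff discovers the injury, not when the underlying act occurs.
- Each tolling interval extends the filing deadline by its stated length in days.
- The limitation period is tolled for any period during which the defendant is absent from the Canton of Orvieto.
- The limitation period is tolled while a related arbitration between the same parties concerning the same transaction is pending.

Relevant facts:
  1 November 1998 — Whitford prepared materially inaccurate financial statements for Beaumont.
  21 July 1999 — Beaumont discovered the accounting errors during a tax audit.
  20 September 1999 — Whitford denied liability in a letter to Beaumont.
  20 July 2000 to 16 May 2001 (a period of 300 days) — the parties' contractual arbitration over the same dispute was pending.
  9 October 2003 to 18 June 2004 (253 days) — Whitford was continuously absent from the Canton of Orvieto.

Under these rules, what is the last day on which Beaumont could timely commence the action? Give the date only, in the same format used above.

17 May 2003

The claim did not accrue until Beaumont discovered the injury on 21 July 1999; the 1 November 1998 act date does not start the clock under the stated rule.
3 years from 21 July 1999 is 21 July 2002.
Because the pending related arbitration ran from 20 July 2000 to 16 May 2001, the deadline is extended by 300 days to 17 May 2003.
The defendant's absence from the jurisdiction starting 9 October 2003 came too late — the period had run on 17 May 2003 — and so does not extend the deadline.
Nothing else in the chronology tolls or restarts the period.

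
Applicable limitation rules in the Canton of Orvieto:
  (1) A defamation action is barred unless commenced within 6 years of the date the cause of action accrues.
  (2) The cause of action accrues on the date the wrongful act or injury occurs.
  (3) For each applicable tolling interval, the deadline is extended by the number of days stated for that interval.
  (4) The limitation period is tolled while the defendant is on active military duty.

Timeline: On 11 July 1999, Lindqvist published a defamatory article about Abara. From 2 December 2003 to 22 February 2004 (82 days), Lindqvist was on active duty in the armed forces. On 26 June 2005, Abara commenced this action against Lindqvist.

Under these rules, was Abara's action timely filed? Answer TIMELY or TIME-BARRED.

The cause of action accrued on 11 July 1999, the date of the act.
6 years from 11 July 1999 is 11 July 2005.
Because the defendant's active military service ran from 2 December 2003 to 22 February 2004, the deadline is extended by 82 days to 1 October 2005.
Filing on 26 June 2005 beat the 1 October 2005 deadline — the action is timely.

TIMELY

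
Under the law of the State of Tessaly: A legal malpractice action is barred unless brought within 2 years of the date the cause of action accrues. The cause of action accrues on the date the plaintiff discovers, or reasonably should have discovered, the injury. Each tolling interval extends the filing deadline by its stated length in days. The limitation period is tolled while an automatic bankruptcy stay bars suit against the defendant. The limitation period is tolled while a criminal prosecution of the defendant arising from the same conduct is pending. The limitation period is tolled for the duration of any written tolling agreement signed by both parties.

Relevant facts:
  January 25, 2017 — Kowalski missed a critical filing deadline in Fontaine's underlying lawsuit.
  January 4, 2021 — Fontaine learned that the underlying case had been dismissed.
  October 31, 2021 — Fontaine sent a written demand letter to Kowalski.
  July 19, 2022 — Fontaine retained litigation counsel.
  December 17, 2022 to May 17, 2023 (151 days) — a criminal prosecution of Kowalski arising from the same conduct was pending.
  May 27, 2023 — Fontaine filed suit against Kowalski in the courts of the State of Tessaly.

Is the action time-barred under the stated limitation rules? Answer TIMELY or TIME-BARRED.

The claim did not accrue until Fontaine discovered the injury on January 4, 2021; the January 25, 2017 act date does not start the clock under the stated rule.
The untolled deadline — 2 years after January 4, 2021 — is January 4, 2023.
The period was tolled for 151 days by the pending criminal prosecution (December 17, 2022 to May 17, 2023), pushing the deadline to June 4, 2023.
The other events in the timeline have no effect on the limitation period under the stated rules.
Fontaine filed on May 27, 2023, before the June 4, 2023 deadline, so the action is timely.

TIMELY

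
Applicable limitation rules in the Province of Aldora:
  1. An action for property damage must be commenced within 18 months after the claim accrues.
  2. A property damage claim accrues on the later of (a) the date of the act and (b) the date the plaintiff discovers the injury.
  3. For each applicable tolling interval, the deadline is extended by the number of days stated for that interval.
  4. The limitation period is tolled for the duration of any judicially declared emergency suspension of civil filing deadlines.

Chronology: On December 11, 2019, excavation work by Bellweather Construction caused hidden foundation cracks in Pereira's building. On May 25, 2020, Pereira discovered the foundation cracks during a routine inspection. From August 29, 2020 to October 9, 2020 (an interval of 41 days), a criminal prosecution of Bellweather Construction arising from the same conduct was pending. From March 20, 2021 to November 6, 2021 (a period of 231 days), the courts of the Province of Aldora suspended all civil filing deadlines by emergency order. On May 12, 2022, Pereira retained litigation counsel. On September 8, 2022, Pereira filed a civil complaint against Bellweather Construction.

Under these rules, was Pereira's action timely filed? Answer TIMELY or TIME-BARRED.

Taking the later of the act (December 11, 2019) and discovery (May 25, 2020), the claim accrued on May 25, 2020.
18 months from May 25, 2020 is November 25, 2021.
Because the emergency suspension of filing deadlines ran from March 20, 2021 to November 6, 2021, the deadline is extended by 231 days to July 14, 2022.
The pending criminal prosecution from August 29, 2020 to October 9, 2020 does not toll the period, because no stated rule makes a criminal prosecution a tolling event.
The other events in the timeline have no effect on the limitation period under the stated rules.
Pereira filed on September 8, 2022, after the July 14, 2022 deadline, so the action is time-barred.

TIME-BARRED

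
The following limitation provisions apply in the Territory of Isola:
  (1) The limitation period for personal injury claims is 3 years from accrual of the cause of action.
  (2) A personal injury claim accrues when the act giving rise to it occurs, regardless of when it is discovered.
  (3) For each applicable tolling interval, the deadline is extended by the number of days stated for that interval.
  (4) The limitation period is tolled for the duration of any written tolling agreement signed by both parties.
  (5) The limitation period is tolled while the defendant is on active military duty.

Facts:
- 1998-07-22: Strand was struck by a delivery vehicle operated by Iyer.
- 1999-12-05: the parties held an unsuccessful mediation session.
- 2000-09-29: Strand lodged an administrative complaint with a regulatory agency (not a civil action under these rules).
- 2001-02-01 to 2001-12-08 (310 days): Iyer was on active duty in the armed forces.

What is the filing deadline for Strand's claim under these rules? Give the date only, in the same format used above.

2002-05-28

The cause of action accrued on 1998-07-22, the date of the act.
Adding the 3 years base period to 1998-07-22 gives a deadline of 2001-07-22, before any tolling.
Because the defendant's active military service ran from 2001-02-01 to 2001-12-08, the deadline is extended by 310 days to 2002-05-28.
None of the other events listed affects the running of the period under the stated rules.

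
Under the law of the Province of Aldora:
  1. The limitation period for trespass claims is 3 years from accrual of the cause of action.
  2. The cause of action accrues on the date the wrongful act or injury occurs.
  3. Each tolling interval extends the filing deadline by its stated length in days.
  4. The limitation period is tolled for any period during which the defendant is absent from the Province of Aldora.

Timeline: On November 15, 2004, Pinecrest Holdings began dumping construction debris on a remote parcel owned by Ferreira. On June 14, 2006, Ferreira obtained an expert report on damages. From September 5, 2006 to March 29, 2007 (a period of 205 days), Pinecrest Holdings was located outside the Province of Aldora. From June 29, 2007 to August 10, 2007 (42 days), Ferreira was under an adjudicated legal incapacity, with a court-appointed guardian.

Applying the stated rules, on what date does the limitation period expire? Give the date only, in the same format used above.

The limitation period began to run on November 15, 2004.
Adding the 3 years base period to November 15, 2004 gives a deadline of November 15, 2007, before any tolling.
The period was tolled for 205 days by the defendant's absence from the jurisdiction (September 5, 2006 to March 29, 2007), pushing the deadline to June 7, 2008.
Although the plaintiff's incapacity ran from June 29, 2007 to August 10, 2007, the stated rules do not make that a tolling event, so it is disregarded.
Nothing else in the chronology tolls or restarts the period.

June 7, 2008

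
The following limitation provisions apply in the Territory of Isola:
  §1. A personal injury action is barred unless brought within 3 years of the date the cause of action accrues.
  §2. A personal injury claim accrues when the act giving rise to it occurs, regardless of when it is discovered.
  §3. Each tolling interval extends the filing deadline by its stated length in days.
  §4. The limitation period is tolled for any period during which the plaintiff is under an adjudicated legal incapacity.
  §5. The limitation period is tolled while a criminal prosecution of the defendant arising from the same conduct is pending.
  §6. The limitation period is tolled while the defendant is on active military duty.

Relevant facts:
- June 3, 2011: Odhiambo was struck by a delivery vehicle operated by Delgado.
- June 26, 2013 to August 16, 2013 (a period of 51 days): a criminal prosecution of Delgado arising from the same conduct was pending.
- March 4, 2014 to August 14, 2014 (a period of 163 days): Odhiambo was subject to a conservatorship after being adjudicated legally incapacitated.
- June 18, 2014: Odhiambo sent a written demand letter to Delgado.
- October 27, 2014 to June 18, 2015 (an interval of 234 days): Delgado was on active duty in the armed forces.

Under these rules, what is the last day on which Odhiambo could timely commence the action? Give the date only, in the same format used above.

The claim accrued on June 3, 2011, when the wrongful act occurred.
The untolled deadline — 3 years after June 3, 2011 — is June 3, 2014.
The period was tolled for 51 days by the pending criminal prosecution (June 26, 2013 to August 16, 2013), pushing the deadline to July 24, 2014.
Because the plaintiff's legal incapacity ran from March 4, 2014 to August 14, 2014, the deadline is extended by 163 days to January 3, 2015.
Because the defendant's active military service ran from October 27, 2014 to June 18, 2015, the deadline is extended by 234 days to August 25, 2015.
None of the other events listed affects the running of the period under the stated rules.

August 25, 2015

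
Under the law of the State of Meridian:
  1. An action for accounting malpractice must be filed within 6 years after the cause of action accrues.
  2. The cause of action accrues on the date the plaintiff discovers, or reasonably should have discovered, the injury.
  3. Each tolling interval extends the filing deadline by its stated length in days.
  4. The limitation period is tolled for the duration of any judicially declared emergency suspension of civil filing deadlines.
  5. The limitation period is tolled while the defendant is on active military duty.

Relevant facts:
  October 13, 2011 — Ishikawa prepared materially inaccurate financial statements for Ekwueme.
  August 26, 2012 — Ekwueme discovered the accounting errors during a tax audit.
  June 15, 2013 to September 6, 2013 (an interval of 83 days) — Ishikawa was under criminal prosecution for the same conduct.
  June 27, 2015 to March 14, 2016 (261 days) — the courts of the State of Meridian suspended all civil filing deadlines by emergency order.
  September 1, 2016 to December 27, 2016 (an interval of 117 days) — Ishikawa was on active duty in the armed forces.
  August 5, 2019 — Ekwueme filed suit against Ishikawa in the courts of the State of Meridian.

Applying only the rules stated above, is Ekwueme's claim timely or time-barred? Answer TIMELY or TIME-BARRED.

TIMELY

The claim did not accrue until Ekwueme discovered the injury on August 26, 2012; the October 13, 2011 act date does not start the clock under the stated rule.
6 years from August 26, 2012 is August 26, 2018.
The emergency suspension of filing deadlines from June 27, 2015 to March 14, 2016 tolled the period for 261 days, extending the deadline to May 14, 2019.
The defendant's active military service from September 1, 2016 to December 27, 2016 tolled the period for 117 days, extending the deadline to September 8, 2019.
The pending criminal prosecution from June 15, 2013 to September 6, 2013 does not toll the period, because no stated rule makes a criminal prosecution a tolling event.
Filing on August 5, 2019 beat the September 8, 2019 deadline — the action is timely.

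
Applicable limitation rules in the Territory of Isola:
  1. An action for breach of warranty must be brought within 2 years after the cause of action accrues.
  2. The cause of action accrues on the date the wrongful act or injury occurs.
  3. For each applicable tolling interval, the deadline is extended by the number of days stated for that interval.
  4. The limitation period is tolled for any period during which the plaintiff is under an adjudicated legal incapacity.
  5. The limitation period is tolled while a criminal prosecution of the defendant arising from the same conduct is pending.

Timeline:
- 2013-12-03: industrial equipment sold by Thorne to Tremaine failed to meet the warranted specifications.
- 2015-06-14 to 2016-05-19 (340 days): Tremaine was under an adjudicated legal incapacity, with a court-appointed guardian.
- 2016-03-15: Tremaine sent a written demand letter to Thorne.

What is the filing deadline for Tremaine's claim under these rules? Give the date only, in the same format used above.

The cause of action accrued on 2013-12-03, the date of the act.
Adding the 2 years base period to 2013-12-03 gives a deadline of 2015-12-03, before any tolling.
The plaintiff's legal incapacity from 2015-06-14 to 2016-05-19 tolled the period for 340 days, extending the deadline to 2016-11-07.
Nothing else in the chronology tolls or restarts the period.

2016-11-07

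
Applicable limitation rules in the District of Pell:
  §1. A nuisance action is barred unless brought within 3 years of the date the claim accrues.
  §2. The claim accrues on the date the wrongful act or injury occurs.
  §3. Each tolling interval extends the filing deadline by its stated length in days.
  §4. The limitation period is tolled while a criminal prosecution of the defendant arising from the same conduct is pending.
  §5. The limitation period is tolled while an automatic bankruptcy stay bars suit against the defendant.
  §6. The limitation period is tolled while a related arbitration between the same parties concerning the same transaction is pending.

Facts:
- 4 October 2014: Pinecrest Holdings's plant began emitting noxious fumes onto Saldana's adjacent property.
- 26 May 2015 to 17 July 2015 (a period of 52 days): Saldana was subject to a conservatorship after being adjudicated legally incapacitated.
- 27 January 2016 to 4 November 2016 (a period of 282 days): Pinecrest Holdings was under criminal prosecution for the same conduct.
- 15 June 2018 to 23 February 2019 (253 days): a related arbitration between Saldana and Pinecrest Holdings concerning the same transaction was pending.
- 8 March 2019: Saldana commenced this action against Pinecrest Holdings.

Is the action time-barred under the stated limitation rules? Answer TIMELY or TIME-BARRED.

TIMELY

The limitation period began to run on 4 October 2014.
3 years from 4 October 2014 is 4 October 2017.
The period was tolled for 282 days by the pending criminal prosecution (27 January 2016 to 4 November 2016), pushing the deadline to 13 July 2018.
The pending related arbitration from 15 June 2018 to 23 February 2019 tolled the period for 253 days, extending the deadline to 23 March 2019.
No stated provision tolls the period for the plaintiff's incapacity, so the interval from 26 May 2015 to 17 July 2015 has no effect on the deadline.
Saldana filed on 8 March 2019, before the 23 March 2019 deadline, so the action is timely.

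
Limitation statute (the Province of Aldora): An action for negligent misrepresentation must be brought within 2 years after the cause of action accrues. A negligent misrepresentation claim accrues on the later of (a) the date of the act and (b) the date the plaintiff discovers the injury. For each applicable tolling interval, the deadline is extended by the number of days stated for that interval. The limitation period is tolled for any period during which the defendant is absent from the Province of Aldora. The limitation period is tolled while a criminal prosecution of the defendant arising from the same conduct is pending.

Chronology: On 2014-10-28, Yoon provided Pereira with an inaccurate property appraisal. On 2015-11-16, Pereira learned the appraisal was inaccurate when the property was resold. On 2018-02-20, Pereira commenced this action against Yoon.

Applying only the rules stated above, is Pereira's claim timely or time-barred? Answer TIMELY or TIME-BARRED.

Because discovery on 2015-11-16 post-dates the 2014-10-28 act, accrual under the later-of rule falls on 2015-11-16.
2 years from 2015-11-16 is 2017-11-16.
Filing on 2018-02-20 missed the 2017-11-16 deadline — the action is time-barred.

TIME-BARRED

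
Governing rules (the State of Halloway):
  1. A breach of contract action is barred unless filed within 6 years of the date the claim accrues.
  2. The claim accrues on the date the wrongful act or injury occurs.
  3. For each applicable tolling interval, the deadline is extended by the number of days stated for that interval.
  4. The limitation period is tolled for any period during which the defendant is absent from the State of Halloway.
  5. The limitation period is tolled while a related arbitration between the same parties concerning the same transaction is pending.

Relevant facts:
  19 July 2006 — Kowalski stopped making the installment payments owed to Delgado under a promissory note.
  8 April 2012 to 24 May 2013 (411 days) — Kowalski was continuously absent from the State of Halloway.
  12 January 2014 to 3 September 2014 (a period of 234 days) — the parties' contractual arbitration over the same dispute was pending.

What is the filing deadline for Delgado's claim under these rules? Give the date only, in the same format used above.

The claim accrued on 19 July 2006, the date of the act.
The untolled deadline — 6 years after 19 July 2006 — is 19 July 2012.
The period was tolled for 411 days by the defendant's absence from the jurisdiction (8 April 2012 to 24 May 2013), pushing the deadline to 3 September 2013.
By the time the pending related arbitration began on 12 January 2014, the limitation period had already expired on 3 September 2013; that interval cannot revive it.

3 September 2013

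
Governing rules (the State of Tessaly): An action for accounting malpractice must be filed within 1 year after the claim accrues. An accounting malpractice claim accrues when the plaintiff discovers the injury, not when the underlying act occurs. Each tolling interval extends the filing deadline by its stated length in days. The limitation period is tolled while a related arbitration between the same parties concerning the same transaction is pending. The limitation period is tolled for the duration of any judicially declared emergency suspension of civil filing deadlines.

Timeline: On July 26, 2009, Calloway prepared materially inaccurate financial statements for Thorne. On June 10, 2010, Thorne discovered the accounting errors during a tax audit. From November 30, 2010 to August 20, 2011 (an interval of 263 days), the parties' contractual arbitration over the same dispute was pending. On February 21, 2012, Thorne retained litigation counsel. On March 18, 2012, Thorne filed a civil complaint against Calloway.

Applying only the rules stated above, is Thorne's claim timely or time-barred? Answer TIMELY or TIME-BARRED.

The claim did not accrue until Thorne discovered the injury on June 10, 2010; the July 26, 2009 act date does not start the clock under the stated rule.
The untolled deadline — 1 year after June 10, 2010 — is June 10, 2011.
The pending related arbitration from November 30, 2010 to August 20, 2011 tolled the period for 263 days, extending the deadline to February 28, 2012.
Nothing else in the chronology tolls or restarts the period.
Filing on March 18, 2012 missed the February 28, 2012 deadline — the action is time-barred.

TIME-BARRED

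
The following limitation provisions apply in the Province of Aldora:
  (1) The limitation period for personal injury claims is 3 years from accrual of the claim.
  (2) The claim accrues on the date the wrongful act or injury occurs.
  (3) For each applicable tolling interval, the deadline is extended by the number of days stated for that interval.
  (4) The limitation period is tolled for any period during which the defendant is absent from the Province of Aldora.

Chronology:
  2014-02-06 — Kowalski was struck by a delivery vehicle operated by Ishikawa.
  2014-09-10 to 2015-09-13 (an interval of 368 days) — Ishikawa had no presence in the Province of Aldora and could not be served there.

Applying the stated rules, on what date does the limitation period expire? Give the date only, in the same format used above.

The limitation period began to run on 2014-02-06.
The untolled deadline — 3 years after 2014-02-06 — is 2017-02-06.
The period was tolled for 368 days by the defendant's absence from the jurisdiction (2014-09-10 to 2015-09-13), pushing the deadline to 2018-02-09.

2018-02-09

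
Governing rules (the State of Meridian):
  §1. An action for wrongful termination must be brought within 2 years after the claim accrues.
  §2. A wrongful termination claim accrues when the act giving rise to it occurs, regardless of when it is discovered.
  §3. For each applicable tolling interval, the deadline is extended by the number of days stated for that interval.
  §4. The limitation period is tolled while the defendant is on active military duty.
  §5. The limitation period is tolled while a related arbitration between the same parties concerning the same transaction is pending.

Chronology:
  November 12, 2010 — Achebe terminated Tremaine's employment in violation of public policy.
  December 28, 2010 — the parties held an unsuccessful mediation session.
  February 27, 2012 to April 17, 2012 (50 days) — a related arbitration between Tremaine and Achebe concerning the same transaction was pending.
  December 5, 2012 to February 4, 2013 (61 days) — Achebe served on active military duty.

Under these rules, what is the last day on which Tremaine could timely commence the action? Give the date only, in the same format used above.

March 3, 2013

The limitation period began to run on November 12, 2010.
The untolled deadline — 2 years after November 12, 2010 — is November 12, 2012.
The period was tolled for 50 days by the pending related arbitration (February 27, 2012 to April 17, 2012), pushing the deadline to January 1, 2013.
Because the defendant's active military service ran from December 5, 2012 to February 4, 2013, the deadline is extended by 61 days to March 3, 2013.
The other events in the timeline have no effect on the limitation period under the stated rules.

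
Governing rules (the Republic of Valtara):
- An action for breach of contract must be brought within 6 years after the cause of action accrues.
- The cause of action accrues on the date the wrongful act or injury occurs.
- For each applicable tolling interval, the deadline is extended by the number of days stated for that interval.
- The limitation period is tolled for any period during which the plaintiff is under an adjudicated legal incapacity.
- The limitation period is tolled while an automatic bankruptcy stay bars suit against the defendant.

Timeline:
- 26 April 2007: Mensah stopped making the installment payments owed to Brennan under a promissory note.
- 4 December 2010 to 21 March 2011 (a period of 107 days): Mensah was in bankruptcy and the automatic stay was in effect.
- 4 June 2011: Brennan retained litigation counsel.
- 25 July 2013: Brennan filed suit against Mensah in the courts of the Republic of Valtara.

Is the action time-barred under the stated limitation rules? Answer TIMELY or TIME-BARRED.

TIMELY

The limitation period began to run on 26 April 2007.
Adding the 6 years base period to 26 April 2007 gives a deadline of 26 April 2013, before any tolling.
The automatic bankruptcy stay from 4 December 2010 to 21 March 2011 tolled the period for 107 days, extending the deadline to 11 August 2013.
The other events in the timeline have no effect on the limitation period under the stated rules.
The 25 July 2013 filing precedes the 11 August 2013 deadline; the claim is timely.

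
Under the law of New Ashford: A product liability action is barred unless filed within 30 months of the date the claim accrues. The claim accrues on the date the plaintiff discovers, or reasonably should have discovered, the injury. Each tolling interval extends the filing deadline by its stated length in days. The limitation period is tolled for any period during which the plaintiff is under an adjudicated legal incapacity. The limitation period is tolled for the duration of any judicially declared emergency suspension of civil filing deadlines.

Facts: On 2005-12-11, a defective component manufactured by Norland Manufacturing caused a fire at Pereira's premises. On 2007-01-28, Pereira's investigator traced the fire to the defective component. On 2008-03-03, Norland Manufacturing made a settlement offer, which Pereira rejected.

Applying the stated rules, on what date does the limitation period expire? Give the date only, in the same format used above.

Under the discovery rule, the claim accrued on 2007-01-28, when Pereira discovered the injury — not on the 2005-12-11 date of the underlying act.
Adding the 30 months base period to 2007-01-28 gives a deadline of 2009-07-28, before any tolling.
None of the other events listed affects the running of the period under the stated rules.

2009-07-28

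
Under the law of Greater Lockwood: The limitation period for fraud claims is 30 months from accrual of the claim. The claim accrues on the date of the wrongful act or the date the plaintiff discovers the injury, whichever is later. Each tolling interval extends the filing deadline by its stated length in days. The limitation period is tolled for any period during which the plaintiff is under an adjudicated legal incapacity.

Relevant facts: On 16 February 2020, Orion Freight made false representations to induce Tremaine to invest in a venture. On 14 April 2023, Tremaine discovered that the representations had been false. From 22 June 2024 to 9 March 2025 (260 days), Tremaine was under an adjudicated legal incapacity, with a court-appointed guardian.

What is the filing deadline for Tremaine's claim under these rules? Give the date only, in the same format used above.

Because discovery on 14 April 2023 post-dates the 16 February 2020 act, accrual under the later-of rule falls on 14 April 2023.
The untolled deadline — 30 months after 14 April 2023 — is 14 October 2025.
The period was tolled for 260 days by the plaintiff's legal incapacity (22 June 2024 to 9 March 2025), pushing the deadline to 1 July 2026.

1 July 2026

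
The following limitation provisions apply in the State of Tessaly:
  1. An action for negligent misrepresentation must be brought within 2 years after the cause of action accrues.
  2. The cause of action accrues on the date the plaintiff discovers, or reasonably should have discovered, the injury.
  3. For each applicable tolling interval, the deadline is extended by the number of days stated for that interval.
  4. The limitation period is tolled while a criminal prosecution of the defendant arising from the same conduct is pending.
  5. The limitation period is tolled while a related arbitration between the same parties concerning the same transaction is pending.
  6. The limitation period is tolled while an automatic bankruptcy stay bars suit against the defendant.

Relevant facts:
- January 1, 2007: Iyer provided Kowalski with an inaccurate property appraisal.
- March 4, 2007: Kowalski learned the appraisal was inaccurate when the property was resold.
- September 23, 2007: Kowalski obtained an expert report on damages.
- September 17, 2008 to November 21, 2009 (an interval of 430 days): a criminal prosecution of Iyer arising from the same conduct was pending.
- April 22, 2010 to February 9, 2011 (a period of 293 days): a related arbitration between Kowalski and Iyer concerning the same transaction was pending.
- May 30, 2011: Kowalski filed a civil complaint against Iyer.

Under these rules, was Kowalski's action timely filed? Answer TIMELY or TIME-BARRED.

TIME-BARRED

Under the discovery rule, the claim accrued on March 4, 2007, when Kowalski discovered the injury — not on the January 1, 2007 date of the underlying act.
Adding the 2 years base period to March 4, 2007 gives a deadline of March 4, 2009, before any tolling.
The pending criminal prosecution from September 17, 2008 to November 21, 2009 tolled the period for 430 days, extending the deadline to May 8, 2010.
Because the pending related arbitration ran from April 22, 2010 to February 9, 2011, the deadline is extended by 293 days to February 25, 2011.
Nothing else in the chronology tolls or restarts the period.
Kowalski filed on May 30, 2011, after the February 25, 2011 deadline, so the action is time-barred.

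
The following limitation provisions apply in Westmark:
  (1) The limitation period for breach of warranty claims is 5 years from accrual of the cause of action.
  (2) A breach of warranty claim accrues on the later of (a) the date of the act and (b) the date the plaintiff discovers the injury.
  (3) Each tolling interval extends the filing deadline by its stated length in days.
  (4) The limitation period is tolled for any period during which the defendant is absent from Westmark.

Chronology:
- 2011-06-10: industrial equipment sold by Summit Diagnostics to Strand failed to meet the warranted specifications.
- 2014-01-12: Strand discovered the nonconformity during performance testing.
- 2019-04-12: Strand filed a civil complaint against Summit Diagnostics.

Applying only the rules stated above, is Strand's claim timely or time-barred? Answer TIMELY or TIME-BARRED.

TIME-BARRED

Because discovery on 2014-01-12 post-dates the 2011-06-10 act, accrual under the later-of rule falls on 2014-01-12.
5 years from 2014-01-12 is 2019-01-12.
Strand filed on 2019-04-12, after the 2019-01-12 deadline, so the action is time-barred.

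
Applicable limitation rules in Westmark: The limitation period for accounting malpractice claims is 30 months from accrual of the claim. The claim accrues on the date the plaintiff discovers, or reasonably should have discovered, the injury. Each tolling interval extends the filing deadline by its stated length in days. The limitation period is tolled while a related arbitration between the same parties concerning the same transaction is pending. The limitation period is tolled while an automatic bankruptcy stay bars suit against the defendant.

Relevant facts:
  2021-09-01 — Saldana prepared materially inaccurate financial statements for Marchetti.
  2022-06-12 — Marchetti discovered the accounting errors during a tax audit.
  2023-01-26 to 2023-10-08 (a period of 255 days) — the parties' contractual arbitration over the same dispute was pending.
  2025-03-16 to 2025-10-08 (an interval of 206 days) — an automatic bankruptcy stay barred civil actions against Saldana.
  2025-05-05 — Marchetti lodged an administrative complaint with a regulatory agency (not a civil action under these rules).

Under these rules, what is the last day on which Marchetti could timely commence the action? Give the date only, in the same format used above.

Accrual is tied to discovery, so the period began on 2022-06-12 rather than on 2021-09-01 when the act occurred.
30 months from 2022-06-12 is 2024-12-12.
The pending related arbitration from 2023-01-26 to 2023-10-08 tolled the period for 255 days, extending the deadline to 2025-08-24.
The period was tolled for 206 days by the automatic bankruptcy stay (2025-03-16 to 2025-10-08), pushing the deadline to 2026-03-18.
None of the other events listed affects the running of the period under the stated rules.

2026-03-18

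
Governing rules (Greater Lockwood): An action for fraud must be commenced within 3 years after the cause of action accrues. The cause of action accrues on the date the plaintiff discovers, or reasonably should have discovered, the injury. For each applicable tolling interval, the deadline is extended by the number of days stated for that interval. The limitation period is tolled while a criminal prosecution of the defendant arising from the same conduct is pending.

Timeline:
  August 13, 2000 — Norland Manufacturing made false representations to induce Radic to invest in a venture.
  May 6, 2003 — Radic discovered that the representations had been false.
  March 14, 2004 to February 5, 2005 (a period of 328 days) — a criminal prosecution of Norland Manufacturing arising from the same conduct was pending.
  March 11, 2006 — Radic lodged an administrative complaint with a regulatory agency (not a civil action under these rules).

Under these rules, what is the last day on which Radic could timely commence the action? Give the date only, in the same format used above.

The claim did not accrue until Radic discovered the injury on May 6, 2003; the August 13, 2000 act date does not start the clock under the stated rule.
The untolled deadline — 3 years after May 6, 2003 — is May 6, 2006.
Because the pending criminal prosecution ran from March 14, 2004 to February 5, 2005, the deadline is extended by 328 days to March 30, 2007.
The other events in the timeline have no effect on the limitation period under the stated rules.

March 30, 2007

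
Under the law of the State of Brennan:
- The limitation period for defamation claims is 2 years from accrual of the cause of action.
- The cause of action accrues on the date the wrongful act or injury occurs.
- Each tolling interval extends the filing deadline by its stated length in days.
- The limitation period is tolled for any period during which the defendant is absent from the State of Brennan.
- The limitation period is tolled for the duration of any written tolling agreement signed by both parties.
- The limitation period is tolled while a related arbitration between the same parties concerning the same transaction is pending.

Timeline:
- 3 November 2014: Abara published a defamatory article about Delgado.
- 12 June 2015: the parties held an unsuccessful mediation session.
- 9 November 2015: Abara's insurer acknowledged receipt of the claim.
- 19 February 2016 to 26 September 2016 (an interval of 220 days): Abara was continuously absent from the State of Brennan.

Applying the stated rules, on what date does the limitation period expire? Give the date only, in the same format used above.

11 June 2017

The limitation period began to run on 3 November 2014.
2 years from 3 November 2014 is 3 November 2016.
Because the defendant's absence from the jurisdiction ran from 19 February 2016 to 26 September 2016, the deadline is extended by 220 days to 11 June 2017.
Nothing else in the chronology tolls or restarts the period.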